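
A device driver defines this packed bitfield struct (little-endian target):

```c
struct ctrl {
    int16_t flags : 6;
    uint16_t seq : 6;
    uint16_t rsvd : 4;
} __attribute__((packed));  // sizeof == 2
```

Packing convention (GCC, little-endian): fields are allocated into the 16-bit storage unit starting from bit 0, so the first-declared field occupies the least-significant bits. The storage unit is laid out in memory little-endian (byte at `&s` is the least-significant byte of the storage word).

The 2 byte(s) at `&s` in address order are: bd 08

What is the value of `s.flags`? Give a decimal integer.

-3

[0]=0xbd [1]=0x08 (little-endian) → word 0x08bd
flags:6 @ bit 0 → (0x08bd>>0)&0x3f = 0x3d  ←
seq:6 @ bit 6 → (0x08bd>>6)&0x3f = 0x22
rsvd:4 @ bit 12 → (0x08bd>>12)&0xf = 0x0
flags signed 6b, MSB=1: 61 - 64 = -3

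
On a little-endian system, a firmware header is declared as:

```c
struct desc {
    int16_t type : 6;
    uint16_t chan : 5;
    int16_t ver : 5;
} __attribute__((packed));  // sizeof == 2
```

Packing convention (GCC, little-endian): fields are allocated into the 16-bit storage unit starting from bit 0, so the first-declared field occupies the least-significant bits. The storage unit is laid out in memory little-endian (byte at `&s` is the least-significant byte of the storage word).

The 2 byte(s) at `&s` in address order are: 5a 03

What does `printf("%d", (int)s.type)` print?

[0]=0x5a [1]=0x03 (little-endian) → word 0x035a
type [0+:6] = (word>>0) & 0x3f = 26  ←
chan [6+:5] = (word>>6) & 0x1f = 13
ver [11+:5] = (word>>11) & 0x1f = 0
type signed 6b, MSB=0: value = 26

26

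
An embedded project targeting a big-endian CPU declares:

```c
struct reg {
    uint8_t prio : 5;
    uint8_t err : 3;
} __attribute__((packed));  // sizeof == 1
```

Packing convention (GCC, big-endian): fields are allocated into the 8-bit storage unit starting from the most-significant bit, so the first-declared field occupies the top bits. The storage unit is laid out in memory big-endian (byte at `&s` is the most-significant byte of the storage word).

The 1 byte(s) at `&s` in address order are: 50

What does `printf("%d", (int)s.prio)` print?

10

[0]=0x50 (big-endian) → word 0x50
prio:5 @ bit 3 → (0x50>>3)&0x1f = 0xa  ←
err:3 @ bit 0 → (0x50>>0)&0x7 = 0x0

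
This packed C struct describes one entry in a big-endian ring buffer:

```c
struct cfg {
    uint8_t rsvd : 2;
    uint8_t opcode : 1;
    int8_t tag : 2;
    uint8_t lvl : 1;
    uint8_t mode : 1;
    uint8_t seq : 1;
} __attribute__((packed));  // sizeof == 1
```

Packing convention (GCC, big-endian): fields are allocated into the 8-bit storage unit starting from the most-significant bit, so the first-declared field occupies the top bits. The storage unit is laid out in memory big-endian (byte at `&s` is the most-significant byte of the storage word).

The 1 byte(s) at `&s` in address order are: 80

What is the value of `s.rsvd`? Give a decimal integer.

2

[0]=0x80 (big-endian) → word 0x80
rsvd [6+:2] = (word>>6) & 0x3 = 2  ←
opcode [5+:1] = (word>>5) & 0x1 = 0
tag [3+:2] = (word>>3) & 0x3 = 0
lvl [2+:1] = (word>>2) & 0x1 = 0
mode [1+:1] = (word>>1) & 0x1 = 0
seq [0+:1] = (word>>0) & 0x1 = 0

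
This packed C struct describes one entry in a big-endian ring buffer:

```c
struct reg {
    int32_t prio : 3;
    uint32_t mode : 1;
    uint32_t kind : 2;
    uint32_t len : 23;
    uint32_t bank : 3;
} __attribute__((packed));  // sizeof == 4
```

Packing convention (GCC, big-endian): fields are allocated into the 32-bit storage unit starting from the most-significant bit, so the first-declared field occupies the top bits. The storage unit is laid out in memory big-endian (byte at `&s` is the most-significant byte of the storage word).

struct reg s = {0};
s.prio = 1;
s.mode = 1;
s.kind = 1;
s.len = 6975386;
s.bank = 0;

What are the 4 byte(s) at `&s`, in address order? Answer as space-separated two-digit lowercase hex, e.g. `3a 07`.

[29+:3] prio=1 & 0x7 = 0x1; word=0x20000000
[28+:1] mode=1 & 0x1 = 0x1; word=0x30000000
[26+:2] kind=1 & 0x3 = 0x1; word=0x34000000
[3+:23] len=6975386 & 0x7fffff = 0x6a6f9a; word=0x37537cd0
[0+:3] bank=0 & 0x7 = 0x0; word=0x37537cd0
word = 0x37537cd0 → big-endian bytes:
  [0]=0x37  [1]=0x53  [2]=0x7c  [3]=0xd0

37 53 7c d0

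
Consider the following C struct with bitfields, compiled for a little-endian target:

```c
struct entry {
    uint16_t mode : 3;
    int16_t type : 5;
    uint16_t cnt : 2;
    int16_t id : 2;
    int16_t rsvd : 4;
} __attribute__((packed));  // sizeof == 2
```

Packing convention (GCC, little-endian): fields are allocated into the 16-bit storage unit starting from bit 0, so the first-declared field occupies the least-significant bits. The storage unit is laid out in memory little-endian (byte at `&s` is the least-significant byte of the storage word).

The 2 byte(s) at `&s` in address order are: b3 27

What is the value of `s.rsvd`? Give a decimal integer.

2

[0]=0xb3 [1]=0x27 (little-endian) → word 0x27b3
mode [0+:3] = (word>>0) & 0x7 = 3
type [3+:5] = (word>>3) & 0x1f = 22
cnt [8+:2] = (word>>8) & 0x3 = 3
id [10+:2] = (word>>10) & 0x3 = 1
rsvd [12+:4] = (word>>12) & 0xf = 2  ←
rsvd signed 4b, MSB=0: value = 2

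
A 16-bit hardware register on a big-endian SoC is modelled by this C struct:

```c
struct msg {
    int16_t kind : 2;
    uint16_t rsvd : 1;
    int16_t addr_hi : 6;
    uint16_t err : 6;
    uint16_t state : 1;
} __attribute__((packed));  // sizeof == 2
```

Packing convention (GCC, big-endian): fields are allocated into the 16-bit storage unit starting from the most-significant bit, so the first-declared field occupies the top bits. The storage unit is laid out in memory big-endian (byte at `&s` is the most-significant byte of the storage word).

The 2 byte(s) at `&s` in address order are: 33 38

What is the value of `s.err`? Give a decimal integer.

[0]=0x33 [1]=0x38 (big-endian) → word 0x3338
kind:2 @ bit 14 → (0x3338>>14)&0x3 = 0x0
rsvd:1 @ bit 13 → (0x3338>>13)&0x1 = 0x1
addr_hi:6 @ bit 7 → (0x3338>>7)&0x3f = 0x26
err:6 @ bit 1 → (0x3338>>1)&0x3f = 0x1c  ←
state:1 @ bit 0 → (0x3338>>0)&0x1 = 0x0

28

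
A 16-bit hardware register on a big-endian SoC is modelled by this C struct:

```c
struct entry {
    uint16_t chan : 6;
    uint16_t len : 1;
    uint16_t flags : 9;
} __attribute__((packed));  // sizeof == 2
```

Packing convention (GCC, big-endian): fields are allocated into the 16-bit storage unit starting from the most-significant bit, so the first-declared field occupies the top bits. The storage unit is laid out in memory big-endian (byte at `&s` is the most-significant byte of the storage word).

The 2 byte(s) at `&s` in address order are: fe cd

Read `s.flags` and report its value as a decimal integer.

205

[0]=0xfe [1]=0xcd (big-endian) → word 0xfecd
chan [10+:6] = (word>>10) & 0x3f = 63
len [9+:1] = (word>>9) & 0x1 = 1
flags [0+:9] = (word>>0) & 0x1ff = 205  ←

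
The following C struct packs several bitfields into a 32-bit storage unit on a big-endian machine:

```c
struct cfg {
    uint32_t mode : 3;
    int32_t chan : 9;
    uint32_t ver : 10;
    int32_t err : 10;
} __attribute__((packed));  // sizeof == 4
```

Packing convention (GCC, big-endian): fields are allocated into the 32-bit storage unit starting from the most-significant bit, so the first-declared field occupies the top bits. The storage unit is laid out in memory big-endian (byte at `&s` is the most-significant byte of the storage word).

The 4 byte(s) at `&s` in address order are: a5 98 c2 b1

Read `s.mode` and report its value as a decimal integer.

5

[0]=0xa5 [1]=0x98 [2]=0xc2 [3]=0xb1 (big-endian) → word 0xa598c2b1
mode:3 @ bit 29 → (0xa598c2b1>>29)&0x7 = 0x5  ←
chan:9 @ bit 20 → (0xa598c2b1>>20)&0x1ff = 0x59
ver:10 @ bit 10 → (0xa598c2b1>>10)&0x3ff = 0x230
err:10 @ bit 0 → (0xa598c2b1>>0)&0x3ff = 0x2b1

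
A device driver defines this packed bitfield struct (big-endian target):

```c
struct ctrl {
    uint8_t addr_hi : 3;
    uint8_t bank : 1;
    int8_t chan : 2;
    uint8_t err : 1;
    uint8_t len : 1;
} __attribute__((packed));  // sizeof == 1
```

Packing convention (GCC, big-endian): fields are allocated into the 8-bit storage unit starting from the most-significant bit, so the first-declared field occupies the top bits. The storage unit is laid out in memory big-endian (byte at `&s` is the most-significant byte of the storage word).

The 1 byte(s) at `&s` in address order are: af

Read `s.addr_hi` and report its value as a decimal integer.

[0]=0xaf (big-endian) → word 0xaf
addr_hi [5+:3] = (word>>5) & 0x7 = 5  ←
bank [4+:1] = (word>>4) & 0x1 = 0
chan [2+:2] = (word>>2) & 0x3 = 3
err [1+:1] = (word>>1) & 0x1 = 1
len [0+:1] = (word>>0) & 0x1 = 1

5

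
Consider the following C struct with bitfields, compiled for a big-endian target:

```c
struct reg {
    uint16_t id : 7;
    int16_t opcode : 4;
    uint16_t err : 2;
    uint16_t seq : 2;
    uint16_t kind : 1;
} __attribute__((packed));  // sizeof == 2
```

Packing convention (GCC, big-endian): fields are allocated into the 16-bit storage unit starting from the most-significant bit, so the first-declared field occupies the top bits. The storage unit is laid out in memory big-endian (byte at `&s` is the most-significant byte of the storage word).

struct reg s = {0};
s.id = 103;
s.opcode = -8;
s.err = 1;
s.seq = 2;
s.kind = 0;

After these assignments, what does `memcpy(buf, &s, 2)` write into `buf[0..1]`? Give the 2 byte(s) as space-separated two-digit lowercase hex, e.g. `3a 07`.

id:7 = 103 → 0x67 << 9 → word 0xce00
opcode:4 = -8 → 0x8 << 5 → word 0xcf00
err:2 = 1 → 0x1 << 3 → word 0xcf08
seq:2 = 2 → 0x2 << 1 → word 0xcf0c
kind:1 = 0 → 0x0 << 0 → word 0xcf0c
word = 0xcf0c → big-endian bytes:
  [0]=0xcf  [1]=0x0c

cf 0c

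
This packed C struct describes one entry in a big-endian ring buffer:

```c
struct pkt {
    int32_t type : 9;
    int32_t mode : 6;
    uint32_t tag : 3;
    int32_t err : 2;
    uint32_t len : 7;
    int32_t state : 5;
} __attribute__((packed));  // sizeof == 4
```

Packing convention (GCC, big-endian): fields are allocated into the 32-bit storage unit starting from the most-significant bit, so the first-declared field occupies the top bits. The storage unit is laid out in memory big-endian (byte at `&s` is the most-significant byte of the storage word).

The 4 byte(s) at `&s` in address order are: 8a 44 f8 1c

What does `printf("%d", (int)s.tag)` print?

[0]=0x8a [1]=0x44 [2]=0xf8 [3]=0x1c (big-endian) → word 0x8a44f81c
type:9 @ bit 23 → (0x8a44f81c>>23)&0x1ff = 0x114
mode:6 @ bit 17 → (0x8a44f81c>>17)&0x3f = 0x22
tag:3 @ bit 14 → (0x8a44f81c>>14)&0x7 = 0x3  ←
err:2 @ bit 12 → (0x8a44f81c>>12)&0x3 = 0x3
len:7 @ bit 5 → (0x8a44f81c>>5)&0x7f = 0x40
state:5 @ bit 0 → (0x8a44f81c>>0)&0x1f = 0x1c

3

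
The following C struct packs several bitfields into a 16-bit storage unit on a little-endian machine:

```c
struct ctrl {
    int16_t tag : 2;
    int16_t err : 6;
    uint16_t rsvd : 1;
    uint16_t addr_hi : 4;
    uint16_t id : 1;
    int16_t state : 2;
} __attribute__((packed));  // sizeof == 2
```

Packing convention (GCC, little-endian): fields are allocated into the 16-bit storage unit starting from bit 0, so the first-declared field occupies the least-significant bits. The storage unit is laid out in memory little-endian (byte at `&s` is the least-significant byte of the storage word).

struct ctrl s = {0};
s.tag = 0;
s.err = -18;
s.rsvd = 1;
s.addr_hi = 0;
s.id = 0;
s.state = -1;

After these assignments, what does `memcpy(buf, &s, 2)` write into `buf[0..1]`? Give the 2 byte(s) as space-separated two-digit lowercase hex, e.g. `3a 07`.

tag:2 = 0 → 0x0 << 0 → word 0x0000
err:6 = -18 → 0x2e << 2 → word 0x00b8
rsvd:1 = 1 → 0x1 << 8 → word 0x01b8
addr_hi:4 = 0 → 0x0 << 9 → word 0x01b8
id:1 = 0 → 0x0 << 13 → word 0x01b8
state:2 = -1 → 0x3 << 14 → word 0xc1b8
word = 0xc1b8 → little-endian bytes:
  [0]=0xb8  [1]=0xc1

b8 c1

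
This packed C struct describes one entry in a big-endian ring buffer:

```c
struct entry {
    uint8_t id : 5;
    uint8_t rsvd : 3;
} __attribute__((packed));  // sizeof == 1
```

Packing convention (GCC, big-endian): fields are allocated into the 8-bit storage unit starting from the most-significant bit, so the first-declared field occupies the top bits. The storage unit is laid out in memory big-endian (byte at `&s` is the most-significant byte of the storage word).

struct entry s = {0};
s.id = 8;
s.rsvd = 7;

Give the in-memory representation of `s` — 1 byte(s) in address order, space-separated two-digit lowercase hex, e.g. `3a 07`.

47

id (5b) val=8 bits=0x8 at bit 3: 0x40
rsvd (3b) val=7 bits=0x7 at bit 0: 0x47
word = 0x47 → big-endian bytes:
  [0]=0x47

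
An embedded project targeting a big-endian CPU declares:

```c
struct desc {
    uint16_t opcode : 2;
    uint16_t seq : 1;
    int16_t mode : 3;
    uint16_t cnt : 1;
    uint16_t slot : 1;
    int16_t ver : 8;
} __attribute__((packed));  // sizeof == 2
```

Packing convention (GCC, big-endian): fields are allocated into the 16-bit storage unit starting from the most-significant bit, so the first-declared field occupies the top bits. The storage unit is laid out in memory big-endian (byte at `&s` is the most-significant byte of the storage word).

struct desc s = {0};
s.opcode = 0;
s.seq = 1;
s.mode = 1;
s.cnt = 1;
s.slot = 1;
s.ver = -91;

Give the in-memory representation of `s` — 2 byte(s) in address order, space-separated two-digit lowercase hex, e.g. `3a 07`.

27 a5

opcode:2 = 0 → 0x0 << 14 → word 0x0000
seq:1 = 1 → 0x1 << 13 → word 0x2000
mode:3 = 1 → 0x1 << 10 → word 0x2400
cnt:1 = 1 → 0x1 << 9 → word 0x2600
slot:1 = 1 → 0x1 << 8 → word 0x2700
ver:8 = -91 → 0xa5 << 0 → word 0x27a5
word = 0x27a5 → big-endian bytes:
  [0]=0x27  [1]=0xa5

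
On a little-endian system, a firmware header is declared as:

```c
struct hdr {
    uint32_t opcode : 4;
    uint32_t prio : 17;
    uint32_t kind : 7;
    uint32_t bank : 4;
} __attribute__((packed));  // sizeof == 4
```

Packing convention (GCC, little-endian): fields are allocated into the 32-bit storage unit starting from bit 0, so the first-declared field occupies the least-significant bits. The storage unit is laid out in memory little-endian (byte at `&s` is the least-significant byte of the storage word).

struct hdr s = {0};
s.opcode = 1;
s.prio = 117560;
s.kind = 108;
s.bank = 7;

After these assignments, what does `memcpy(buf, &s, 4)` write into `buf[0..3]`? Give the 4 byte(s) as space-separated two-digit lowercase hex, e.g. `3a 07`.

81 b3 9c 7d

[0+:4] opcode=1 & 0xf = 0x1; word=0x00000001
[4+:17] prio=117560 & 0x1ffff = 0x1cb38; word=0x001cb381
[21+:7] kind=108 & 0x7f = 0x6c; word=0x0d9cb381
[28+:4] bank=7 & 0xf = 0x7; word=0x7d9cb381
word = 0x7d9cb381 → little-endian bytes:
  [0]=0x81  [1]=0xb3  [2]=0x9c  [3]=0x7d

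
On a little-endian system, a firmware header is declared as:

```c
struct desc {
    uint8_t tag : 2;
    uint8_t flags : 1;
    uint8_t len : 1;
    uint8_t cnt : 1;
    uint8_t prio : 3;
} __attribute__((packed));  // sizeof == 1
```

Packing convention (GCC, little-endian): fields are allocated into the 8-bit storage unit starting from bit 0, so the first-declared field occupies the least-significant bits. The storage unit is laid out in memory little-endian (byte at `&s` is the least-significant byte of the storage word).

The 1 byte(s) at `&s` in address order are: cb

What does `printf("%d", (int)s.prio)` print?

6

[0]=0xcb (little-endian) → word 0xcb
tag:2 @ bit 0 → (0xcb>>0)&0x3 = 0x3
flags:1 @ bit 2 → (0xcb>>2)&0x1 = 0x0
len:1 @ bit 3 → (0xcb>>3)&0x1 = 0x1
cnt:1 @ bit 4 → (0xcb>>4)&0x1 = 0x0
prio:3 @ bit 5 → (0xcb>>5)&0x7 = 0x6  ←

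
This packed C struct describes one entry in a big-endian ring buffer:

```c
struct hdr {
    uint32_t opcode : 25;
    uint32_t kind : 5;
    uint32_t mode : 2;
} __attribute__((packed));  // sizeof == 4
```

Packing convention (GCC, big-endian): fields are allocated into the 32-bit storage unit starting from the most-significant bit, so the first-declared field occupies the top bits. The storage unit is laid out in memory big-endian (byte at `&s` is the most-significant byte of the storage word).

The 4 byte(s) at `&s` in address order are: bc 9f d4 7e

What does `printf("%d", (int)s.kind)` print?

31

[0]=0xbc [1]=0x9f [2]=0xd4 [3]=0x7e (big-endian) → word 0xbc9fd47e
opcode [7+:25] = (word>>7) & 0x1ffffff = 24723368
kind [2+:5] = (word>>2) & 0x1f = 31  ←
mode [0+:2] = (word>>0) & 0x3 = 2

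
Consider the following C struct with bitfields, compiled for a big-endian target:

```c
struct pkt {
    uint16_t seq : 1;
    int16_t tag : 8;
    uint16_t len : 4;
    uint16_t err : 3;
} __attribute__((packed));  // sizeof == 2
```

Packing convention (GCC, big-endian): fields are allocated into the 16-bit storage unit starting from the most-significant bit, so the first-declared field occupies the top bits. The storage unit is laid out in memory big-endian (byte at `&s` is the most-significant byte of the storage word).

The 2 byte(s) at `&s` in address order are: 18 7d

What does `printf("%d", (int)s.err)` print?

5

[0]=0x18 [1]=0x7d (big-endian) → word 0x187d
seq [15+:1] = (word>>15) & 0x1 = 0
tag [7+:8] = (word>>7) & 0xff = 48
len [3+:4] = (word>>3) & 0xf = 15
err [0+:3] = (word>>0) & 0x7 = 5  ←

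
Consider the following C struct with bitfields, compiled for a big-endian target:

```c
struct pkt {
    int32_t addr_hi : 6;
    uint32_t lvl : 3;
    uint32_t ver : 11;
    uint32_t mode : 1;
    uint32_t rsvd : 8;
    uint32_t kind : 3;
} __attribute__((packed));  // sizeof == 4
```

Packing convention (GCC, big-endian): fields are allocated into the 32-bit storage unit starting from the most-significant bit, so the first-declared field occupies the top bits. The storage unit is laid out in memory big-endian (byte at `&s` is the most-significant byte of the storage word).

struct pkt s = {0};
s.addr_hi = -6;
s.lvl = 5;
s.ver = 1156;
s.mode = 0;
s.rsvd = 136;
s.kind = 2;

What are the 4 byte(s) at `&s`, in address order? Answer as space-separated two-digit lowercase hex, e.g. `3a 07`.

ea c8 44 42

[26+:6] addr_hi=-6 & 0x3f = 0x3a; word=0xe8000000
[23+:3] lvl=5 & 0x7 = 0x5; word=0xea800000
[12+:11] ver=1156 & 0x7ff = 0x484; word=0xeac84000
[11+:1] mode=0 & 0x1 = 0x0; word=0xeac84000
[3+:8] rsvd=136 & 0xff = 0x88; word=0xeac84440
[0+:3] kind=2 & 0x7 = 0x2; word=0xeac84442
word = 0xeac84442 → big-endian bytes:
  [0]=0xea  [1]=0xc8  [2]=0x44  [3]=0x42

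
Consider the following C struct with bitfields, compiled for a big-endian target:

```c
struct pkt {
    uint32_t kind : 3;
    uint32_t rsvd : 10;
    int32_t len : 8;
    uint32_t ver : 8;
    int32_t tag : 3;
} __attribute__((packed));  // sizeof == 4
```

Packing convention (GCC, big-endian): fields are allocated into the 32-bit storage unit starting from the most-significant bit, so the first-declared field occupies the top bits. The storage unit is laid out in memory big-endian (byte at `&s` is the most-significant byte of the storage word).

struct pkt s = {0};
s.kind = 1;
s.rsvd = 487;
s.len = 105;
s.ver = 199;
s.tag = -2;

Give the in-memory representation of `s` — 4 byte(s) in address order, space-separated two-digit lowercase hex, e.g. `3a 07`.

2f 3b 4e 3e

kind:3 = 1 → 0x1 << 29 → word 0x20000000
rsvd:10 = 487 → 0x1e7 << 19 → word 0x2f380000
len:8 = 105 → 0x69 << 11 → word 0x2f3b4800
ver:8 = 199 → 0xc7 << 3 → word 0x2f3b4e38
tag:3 = -2 → 0x6 << 0 → word 0x2f3b4e3e
word = 0x2f3b4e3e → big-endian bytes:
  [0]=0x2f  [1]=0x3b  [2]=0x4e  [3]=0x3e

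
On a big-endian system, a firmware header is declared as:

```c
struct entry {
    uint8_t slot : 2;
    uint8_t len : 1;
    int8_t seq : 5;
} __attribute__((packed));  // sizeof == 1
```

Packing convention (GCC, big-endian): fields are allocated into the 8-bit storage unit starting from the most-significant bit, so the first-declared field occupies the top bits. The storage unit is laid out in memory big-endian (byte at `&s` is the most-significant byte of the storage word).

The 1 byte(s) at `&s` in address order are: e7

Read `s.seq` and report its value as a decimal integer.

7

[0]=0xe7 (big-endian) → word 0xe7
slot [6+:2] = (word>>6) & 0x3 = 3
len [5+:1] = (word>>5) & 0x1 = 1
seq [0+:5] = (word>>0) & 0x1f = 7  ←
seq signed 5b, MSB=0: value = 7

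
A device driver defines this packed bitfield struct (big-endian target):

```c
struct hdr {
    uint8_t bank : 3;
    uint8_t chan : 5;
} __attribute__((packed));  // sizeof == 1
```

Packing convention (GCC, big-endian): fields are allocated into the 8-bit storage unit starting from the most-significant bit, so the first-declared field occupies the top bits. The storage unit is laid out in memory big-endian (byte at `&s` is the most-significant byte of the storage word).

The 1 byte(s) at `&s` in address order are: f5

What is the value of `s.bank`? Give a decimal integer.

[0]=0xf5 (big-endian) → word 0xf5
bank [5+:3] = (word>>5) & 0x7 = 7  ←
chan [0+:5] = (word>>0) & 0x1f = 21

7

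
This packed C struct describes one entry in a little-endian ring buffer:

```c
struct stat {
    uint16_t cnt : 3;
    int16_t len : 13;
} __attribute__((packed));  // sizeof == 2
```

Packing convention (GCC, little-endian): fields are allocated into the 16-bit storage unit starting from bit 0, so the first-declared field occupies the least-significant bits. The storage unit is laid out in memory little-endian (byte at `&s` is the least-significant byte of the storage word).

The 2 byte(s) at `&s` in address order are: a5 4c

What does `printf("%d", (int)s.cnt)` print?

5

[0]=0xa5 [1]=0x4c (little-endian) → word 0x4ca5
cnt [0+:3] = (word>>0) & 0x7 = 5  ←
len [3+:13] = (word>>3) & 0x1fff = 2452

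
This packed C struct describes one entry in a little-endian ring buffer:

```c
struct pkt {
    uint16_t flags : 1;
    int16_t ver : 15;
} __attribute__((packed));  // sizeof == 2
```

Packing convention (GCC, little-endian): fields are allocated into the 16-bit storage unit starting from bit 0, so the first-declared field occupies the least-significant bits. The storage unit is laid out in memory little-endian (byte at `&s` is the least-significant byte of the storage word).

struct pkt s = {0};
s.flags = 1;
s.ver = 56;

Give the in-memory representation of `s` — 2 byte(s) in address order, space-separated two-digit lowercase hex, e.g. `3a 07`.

71 00

flags (1b) val=1 bits=0x1 at bit 0: 0x0001
ver (15b) val=56 bits=0x38 at bit 1: 0x0071
word = 0x0071 → little-endian bytes:
  [0]=0x71  [1]=0x00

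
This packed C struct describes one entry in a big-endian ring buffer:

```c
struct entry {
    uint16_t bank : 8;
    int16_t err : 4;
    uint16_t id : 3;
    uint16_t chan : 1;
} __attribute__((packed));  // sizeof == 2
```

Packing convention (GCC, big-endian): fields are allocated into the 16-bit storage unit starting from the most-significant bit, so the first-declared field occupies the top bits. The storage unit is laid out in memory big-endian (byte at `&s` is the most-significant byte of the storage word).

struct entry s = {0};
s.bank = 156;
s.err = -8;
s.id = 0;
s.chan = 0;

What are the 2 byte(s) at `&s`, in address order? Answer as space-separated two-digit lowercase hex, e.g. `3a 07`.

9c 80

bank (8b) val=156 bits=0x9c at bit 8: 0x9c00
err (4b) val=-8 bits=0x8 at bit 4: 0x9c80
id (3b) val=0 bits=0x0 at bit 1: 0x9c80
chan (1b) val=0 bits=0x0 at bit 0: 0x9c80
word = 0x9c80 → big-endian bytes:
  [0]=0x9c  [1]=0x80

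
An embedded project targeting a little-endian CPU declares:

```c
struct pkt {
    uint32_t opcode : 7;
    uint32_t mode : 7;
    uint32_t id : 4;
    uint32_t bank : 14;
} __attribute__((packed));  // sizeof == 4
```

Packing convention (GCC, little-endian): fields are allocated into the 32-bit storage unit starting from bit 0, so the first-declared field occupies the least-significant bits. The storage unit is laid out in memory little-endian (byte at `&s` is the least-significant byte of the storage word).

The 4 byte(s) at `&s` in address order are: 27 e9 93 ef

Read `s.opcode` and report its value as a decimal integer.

[0]=0x27 [1]=0xe9 [2]=0x93 [3]=0xef (little-endian) → word 0xef93e927
opcode:7 @ bit 0 → (0xef93e927>>0)&0x7f = 0x27  ←
mode:7 @ bit 7 → (0xef93e927>>7)&0x7f = 0x52
id:4 @ bit 14 → (0xef93e927>>14)&0xf = 0xf
bank:14 @ bit 18 → (0xef93e927>>18)&0x3fff = 0x3be4

39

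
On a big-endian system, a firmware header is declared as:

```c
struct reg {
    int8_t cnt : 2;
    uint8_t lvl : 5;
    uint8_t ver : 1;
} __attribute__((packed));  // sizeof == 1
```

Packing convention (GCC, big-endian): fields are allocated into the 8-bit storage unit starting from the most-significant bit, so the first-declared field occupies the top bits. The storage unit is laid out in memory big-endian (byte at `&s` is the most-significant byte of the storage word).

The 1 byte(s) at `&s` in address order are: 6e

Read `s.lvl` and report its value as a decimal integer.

[0]=0x6e (big-endian) → word 0x6e
cnt [6+:2] = (word>>6) & 0x3 = 1
lvl [1+:5] = (word>>1) & 0x1f = 23  ←
ver [0+:1] = (word>>0) & 0x1 = 0

23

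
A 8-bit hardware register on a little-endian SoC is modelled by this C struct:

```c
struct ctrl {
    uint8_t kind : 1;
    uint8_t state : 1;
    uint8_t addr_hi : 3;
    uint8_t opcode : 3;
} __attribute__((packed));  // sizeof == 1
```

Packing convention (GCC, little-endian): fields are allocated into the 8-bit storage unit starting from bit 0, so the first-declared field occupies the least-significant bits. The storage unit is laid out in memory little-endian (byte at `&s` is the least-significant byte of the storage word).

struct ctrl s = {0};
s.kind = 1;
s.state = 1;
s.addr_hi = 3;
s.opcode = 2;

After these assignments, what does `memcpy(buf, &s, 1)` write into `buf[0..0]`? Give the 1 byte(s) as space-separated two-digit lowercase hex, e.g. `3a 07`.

kind (1b) val=1 bits=0x1 at bit 0: 0x01
state (1b) val=1 bits=0x1 at bit 1: 0x03
addr_hi (3b) val=3 bits=0x3 at bit 2: 0x0f
opcode (3b) val=2 bits=0x2 at bit 5: 0x4f
word = 0x4f → little-endian bytes:
  [0]=0x4f

4f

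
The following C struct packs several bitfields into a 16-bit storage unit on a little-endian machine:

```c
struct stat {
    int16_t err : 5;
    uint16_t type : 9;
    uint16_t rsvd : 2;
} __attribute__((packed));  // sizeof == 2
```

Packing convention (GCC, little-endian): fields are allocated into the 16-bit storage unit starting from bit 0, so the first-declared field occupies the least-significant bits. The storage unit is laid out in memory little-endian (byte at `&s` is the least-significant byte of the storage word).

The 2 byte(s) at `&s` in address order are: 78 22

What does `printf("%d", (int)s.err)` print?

[0]=0x78 [1]=0x22 (little-endian) → word 0x2278
err:5 @ bit 0 → (0x2278>>0)&0x1f = 0x18  ←
type:9 @ bit 5 → (0x2278>>5)&0x1ff = 0x113
rsvd:2 @ bit 14 → (0x2278>>14)&0x3 = 0x0
err signed 5b, MSB=1: 24 - 32 = -8

-8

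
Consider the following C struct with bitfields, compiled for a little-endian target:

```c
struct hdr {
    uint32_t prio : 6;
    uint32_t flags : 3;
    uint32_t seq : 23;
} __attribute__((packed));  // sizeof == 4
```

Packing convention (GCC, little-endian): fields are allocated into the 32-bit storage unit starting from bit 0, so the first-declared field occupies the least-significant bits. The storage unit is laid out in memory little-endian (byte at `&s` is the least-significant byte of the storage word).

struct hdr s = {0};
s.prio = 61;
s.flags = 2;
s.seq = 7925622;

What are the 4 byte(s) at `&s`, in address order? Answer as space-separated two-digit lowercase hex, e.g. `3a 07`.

bd ec de f1

[0+:6] prio=61 & 0x3f = 0x3d; word=0x0000003d
[6+:3] flags=2 & 0x7 = 0x2; word=0x000000bd
[9+:23] seq=7925622 & 0x7fffff = 0x78ef76; word=0xf1deecbd
word = 0xf1deecbd → little-endian bytes:
  [0]=0xbd  [1]=0xec  [2]=0xde  [3]=0xf1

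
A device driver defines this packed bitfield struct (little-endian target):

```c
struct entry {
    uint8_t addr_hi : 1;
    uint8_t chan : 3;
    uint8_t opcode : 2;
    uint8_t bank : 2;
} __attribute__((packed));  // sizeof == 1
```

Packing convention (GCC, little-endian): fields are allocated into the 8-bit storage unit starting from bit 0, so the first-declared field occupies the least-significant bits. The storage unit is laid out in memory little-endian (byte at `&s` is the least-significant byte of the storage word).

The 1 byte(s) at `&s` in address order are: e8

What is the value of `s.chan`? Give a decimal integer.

[0]=0xe8 (little-endian) → word 0xe8
addr_hi:1 @ bit 0 → (0xe8>>0)&0x1 = 0x0
chan:3 @ bit 1 → (0xe8>>1)&0x7 = 0x4  ←
opcode:2 @ bit 4 → (0xe8>>4)&0x3 = 0x2
bank:2 @ bit 6 → (0xe8>>6)&0x3 = 0x3

4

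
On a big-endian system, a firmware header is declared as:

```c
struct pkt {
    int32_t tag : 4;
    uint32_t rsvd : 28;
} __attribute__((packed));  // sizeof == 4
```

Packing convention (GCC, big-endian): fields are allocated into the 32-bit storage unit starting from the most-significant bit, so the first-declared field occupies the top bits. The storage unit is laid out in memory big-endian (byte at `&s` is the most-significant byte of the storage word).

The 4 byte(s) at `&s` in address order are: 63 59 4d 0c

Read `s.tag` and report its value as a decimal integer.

6

[0]=0x63 [1]=0x59 [2]=0x4d [3]=0x0c (big-endian) → word 0x63594d0c
tag [28+:4] = (word>>28) & 0xf = 6  ←
rsvd [0+:28] = (word>>0) & 0xfffffff = 56184076
tag signed 4b, MSB=0: value = 6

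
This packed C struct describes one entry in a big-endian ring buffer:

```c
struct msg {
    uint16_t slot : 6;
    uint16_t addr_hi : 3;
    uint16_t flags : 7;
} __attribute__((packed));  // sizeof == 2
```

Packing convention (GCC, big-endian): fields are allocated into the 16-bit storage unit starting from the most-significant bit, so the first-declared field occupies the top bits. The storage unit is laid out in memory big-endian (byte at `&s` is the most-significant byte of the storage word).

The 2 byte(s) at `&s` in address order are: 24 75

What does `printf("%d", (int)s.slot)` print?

9

[0]=0x24 [1]=0x75 (big-endian) → word 0x2475
slot [10+:6] = (word>>10) & 0x3f = 9  ←
addr_hi [7+:3] = (word>>7) & 0x7 = 0
flags [0+:7] = (word>>0) & 0x7f = 117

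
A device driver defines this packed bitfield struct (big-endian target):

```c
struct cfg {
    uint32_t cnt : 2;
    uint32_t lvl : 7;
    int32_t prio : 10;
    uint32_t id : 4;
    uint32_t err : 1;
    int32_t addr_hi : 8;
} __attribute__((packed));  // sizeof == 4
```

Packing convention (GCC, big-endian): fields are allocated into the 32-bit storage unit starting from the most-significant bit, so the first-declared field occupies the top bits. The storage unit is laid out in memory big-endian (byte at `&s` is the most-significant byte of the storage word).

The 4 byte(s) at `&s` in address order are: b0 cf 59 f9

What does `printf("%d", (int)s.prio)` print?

-390

[0]=0xb0 [1]=0xcf [2]=0x59 [3]=0xf9 (big-endian) → word 0xb0cf59f9
cnt:2 @ bit 30 → (0xb0cf59f9>>30)&0x3 = 0x2
lvl:7 @ bit 23 → (0xb0cf59f9>>23)&0x7f = 0x61
prio:10 @ bit 13 → (0xb0cf59f9>>13)&0x3ff = 0x27a  ←
id:4 @ bit 9 → (0xb0cf59f9>>9)&0xf = 0xc
err:1 @ bit 8 → (0xb0cf59f9>>8)&0x1 = 0x1
addr_hi:8 @ bit 0 → (0xb0cf59f9>>0)&0xff = 0xf9
prio signed 10b, MSB=1: 634 - 1024 = -390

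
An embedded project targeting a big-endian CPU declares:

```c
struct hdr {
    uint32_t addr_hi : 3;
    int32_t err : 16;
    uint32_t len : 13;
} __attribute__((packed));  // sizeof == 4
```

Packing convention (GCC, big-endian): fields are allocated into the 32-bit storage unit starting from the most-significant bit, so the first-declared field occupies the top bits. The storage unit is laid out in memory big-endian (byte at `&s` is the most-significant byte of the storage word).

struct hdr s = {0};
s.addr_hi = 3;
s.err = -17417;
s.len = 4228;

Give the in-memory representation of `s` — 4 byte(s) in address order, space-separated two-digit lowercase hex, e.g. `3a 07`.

addr_hi:3 = 3 → 0x3 << 29 → word 0x60000000
err:16 = -17417 → 0xbbf7 << 13 → word 0x777ee000
len:13 = 4228 → 0x1084 << 0 → word 0x777ef084
word = 0x777ef084 → big-endian bytes:
  [0]=0x77  [1]=0x7e  [2]=0xf0  [3]=0x84

77 7e f0 84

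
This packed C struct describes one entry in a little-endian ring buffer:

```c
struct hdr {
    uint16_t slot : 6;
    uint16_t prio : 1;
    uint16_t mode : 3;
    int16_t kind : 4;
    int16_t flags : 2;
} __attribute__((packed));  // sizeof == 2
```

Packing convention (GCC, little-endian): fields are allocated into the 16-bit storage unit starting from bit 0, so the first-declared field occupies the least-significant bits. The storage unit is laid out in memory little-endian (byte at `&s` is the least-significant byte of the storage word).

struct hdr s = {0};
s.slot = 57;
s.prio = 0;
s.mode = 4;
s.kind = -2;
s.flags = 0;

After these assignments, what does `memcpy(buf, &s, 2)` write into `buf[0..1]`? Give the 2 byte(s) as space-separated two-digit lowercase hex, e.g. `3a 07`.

[0+:6] slot=57 & 0x3f = 0x39; word=0x0039
[6+:1] prio=0 & 0x1 = 0x0; word=0x0039
[7+:3] mode=4 & 0x7 = 0x4; word=0x0239
[10+:4] kind=-2 & 0xf = 0xe; word=0x3a39
[14+:2] flags=0 & 0x3 = 0x0; word=0x3a39
word = 0x3a39 → little-endian bytes:
  [0]=0x39  [1]=0x3a

39 3a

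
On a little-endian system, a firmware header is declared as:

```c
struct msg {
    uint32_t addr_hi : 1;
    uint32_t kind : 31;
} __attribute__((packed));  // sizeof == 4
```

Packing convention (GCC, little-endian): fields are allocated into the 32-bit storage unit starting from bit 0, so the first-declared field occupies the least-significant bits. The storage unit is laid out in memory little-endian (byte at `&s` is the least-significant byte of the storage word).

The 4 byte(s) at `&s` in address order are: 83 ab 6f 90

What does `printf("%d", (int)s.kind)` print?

[0]=0x83 [1]=0xab [2]=0x6f [3]=0x90 (little-endian) → word 0x906fab83
addr_hi:1 @ bit 0 → (0x906fab83>>0)&0x1 = 0x1
kind:31 @ bit 1 → (0x906fab83>>1)&0x7fffffff = 0x4837d5c1  ←

1211618753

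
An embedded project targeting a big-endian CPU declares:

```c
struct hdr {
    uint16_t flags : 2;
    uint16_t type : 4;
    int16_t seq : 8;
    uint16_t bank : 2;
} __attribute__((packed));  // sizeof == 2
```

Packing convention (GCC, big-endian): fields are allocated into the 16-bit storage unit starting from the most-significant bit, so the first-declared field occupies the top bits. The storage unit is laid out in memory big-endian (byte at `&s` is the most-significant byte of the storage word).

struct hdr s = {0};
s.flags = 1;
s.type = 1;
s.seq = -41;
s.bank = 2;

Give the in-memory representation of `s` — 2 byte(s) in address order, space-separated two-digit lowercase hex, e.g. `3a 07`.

[14+:2] flags=1 & 0x3 = 0x1; word=0x4000
[10+:4] type=1 & 0xf = 0x1; word=0x4400
[2+:8] seq=-41 & 0xff = 0xd7; word=0x475c
[0+:2] bank=2 & 0x3 = 0x2; word=0x475e
word = 0x475e → big-endian bytes:
  [0]=0x47  [1]=0x5e

47 5e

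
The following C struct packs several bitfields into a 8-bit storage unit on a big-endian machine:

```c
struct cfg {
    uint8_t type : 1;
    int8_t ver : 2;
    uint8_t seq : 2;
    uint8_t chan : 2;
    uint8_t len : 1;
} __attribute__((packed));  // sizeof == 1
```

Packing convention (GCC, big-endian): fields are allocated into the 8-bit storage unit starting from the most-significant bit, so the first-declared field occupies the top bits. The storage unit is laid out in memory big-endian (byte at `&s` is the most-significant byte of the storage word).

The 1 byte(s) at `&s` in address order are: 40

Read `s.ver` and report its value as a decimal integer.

[0]=0x40 (big-endian) → word 0x40
type:1 @ bit 7 → (0x40>>7)&0x1 = 0x0
ver:2 @ bit 5 → (0x40>>5)&0x3 = 0x2  ←
seq:2 @ bit 3 → (0x40>>3)&0x3 = 0x0
chan:2 @ bit 1 → (0x40>>1)&0x3 = 0x0
len:1 @ bit 0 → (0x40>>0)&0x1 = 0x0
ver signed 2b, MSB=1: 2 - 4 = -2

-2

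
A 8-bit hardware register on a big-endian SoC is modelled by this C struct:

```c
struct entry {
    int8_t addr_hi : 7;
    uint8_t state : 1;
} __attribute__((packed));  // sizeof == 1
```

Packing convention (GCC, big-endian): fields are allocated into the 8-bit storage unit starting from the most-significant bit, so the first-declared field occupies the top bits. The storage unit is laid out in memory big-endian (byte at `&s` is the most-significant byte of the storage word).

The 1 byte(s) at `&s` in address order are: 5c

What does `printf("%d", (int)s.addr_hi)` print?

[0]=0x5c (big-endian) → word 0x5c
addr_hi [1+:7] = (word>>1) & 0x7f = 46  ←
state [0+:1] = (word>>0) & 0x1 = 0
addr_hi signed 7b, MSB=0: value = 46

46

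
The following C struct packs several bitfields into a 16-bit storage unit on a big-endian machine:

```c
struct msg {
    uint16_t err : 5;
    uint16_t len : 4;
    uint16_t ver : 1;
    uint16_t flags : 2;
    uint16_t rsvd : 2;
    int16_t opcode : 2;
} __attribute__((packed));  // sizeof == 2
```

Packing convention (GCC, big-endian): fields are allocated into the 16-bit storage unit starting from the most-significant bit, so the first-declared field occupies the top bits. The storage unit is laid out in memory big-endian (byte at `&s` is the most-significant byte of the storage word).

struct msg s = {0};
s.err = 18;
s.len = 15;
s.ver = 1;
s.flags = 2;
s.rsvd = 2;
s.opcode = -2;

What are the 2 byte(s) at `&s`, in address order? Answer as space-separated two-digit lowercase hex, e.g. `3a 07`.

err (5b) val=18 bits=0x12 at bit 11: 0x9000
len (4b) val=15 bits=0xf at bit 7: 0x9780
ver (1b) val=1 bits=0x1 at bit 6: 0x97c0
flags (2b) val=2 bits=0x2 at bit 4: 0x97e0
rsvd (2b) val=2 bits=0x2 at bit 2: 0x97e8
opcode (2b) val=-2 bits=0x2 at bit 0: 0x97ea
word = 0x97ea → big-endian bytes:
  [0]=0x97  [1]=0xea

97 ea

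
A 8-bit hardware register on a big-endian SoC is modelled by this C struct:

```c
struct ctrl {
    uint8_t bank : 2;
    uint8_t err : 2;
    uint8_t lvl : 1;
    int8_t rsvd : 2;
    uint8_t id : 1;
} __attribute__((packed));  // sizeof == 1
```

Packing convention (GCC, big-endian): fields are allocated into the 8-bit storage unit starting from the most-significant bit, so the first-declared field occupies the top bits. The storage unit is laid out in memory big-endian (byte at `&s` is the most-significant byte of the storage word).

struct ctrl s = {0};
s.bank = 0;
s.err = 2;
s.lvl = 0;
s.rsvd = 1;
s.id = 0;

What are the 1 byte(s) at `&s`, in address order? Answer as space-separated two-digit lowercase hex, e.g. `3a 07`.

22

bank (2b) val=0 bits=0x0 at bit 6: 0x00
err (2b) val=2 bits=0x2 at bit 4: 0x20
lvl (1b) val=0 bits=0x0 at bit 3: 0x20
rsvd (2b) val=1 bits=0x1 at bit 1: 0x22
id (1b) val=0 bits=0x0 at bit 0: 0x22
word = 0x22 → big-endian bytes:
  [0]=0x22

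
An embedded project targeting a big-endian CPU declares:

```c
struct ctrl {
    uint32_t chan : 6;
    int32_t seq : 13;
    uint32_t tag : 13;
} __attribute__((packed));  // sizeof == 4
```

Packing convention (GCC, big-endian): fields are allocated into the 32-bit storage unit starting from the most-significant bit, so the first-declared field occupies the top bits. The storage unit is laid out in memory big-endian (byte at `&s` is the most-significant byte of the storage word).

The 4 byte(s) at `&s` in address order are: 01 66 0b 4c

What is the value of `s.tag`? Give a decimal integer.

2892

[0]=0x01 [1]=0x66 [2]=0x0b [3]=0x4c (big-endian) → word 0x01660b4c
chan [26+:6] = (word>>26) & 0x3f = 0
seq [13+:13] = (word>>13) & 0x1fff = 2864
tag [0+:13] = (word>>0) & 0x1fff = 2892  ←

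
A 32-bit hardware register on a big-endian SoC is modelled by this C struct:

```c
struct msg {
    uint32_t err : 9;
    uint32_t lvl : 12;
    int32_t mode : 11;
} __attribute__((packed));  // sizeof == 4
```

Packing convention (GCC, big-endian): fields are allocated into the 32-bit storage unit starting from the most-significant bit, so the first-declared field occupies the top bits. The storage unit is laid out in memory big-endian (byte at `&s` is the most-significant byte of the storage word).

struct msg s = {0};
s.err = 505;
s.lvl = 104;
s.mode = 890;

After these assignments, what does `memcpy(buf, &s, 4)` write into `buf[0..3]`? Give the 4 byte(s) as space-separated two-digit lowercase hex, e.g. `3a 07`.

fc 83 43 7a

err:9 = 505 → 0x1f9 << 23 → word 0xfc800000
lvl:12 = 104 → 0x68 << 11 → word 0xfc834000
mode:11 = 890 → 0x37a << 0 → word 0xfc83437a
word = 0xfc83437a → big-endian bytes:
  [0]=0xfc  [1]=0x83  [2]=0x43  [3]=0x7a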